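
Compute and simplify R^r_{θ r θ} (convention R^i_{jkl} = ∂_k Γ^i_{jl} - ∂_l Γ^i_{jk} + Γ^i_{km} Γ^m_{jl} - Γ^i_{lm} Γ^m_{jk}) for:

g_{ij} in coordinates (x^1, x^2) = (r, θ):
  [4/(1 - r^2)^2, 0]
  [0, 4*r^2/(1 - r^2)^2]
Non-zero Christoffel symbols (Γ^k_{ij} = Γ^k_{ji}):
Γ^r_{r r} = 2*r/(1 - r^2)
Γ^r_{θ θ} = (r^3 + r)/(r^2 - 1)
Γ^θ_{r θ} = (-r^2 - 1)/(r^3 - r)
R^r_{θ r θ} = ∂_r Γ^r_{θ θ} - ∂_θ Γ^r_{θ r} + Γ^r_{r m} Γ^m_{θ θ} - Γ^r_{θ m} Γ^m_{θ r}
  = ((r^4 - 4*r^2 - 1)/(r^2 - 1)^2) - (0) + (-2*r^2*(r^2 + 1)/(r^2 - 1)^2) - (-(r^2 + 1)^2/(r^2 - 1)^2) = -4*r^2/(r^2 - 1)^2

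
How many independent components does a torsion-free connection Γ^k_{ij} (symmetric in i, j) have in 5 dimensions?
Γ^k_{ij} has n choices for the upper index and n(n+1)/2 independent symmetric lower index pairs.
Total = 5 × 5×6/2 = 5 × 15 = 75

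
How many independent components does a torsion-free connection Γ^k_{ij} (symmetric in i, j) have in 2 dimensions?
Γ^k_{ij} has n choices for the upper index and n(n+1)/2 independent symmetric lower index pairs.
Total = 2 × 2×3/2 = 2 × 3 = 6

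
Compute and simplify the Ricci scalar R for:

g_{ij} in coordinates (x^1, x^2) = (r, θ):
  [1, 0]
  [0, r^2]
Non-zero Christoffel symbols (Γ^k_{ij} = Γ^k_{ji}):
Γ^r_{θ θ} = -r
Γ^θ_{r θ} = 1/r
Ricci tensor (R_{ij} = R^k_{ikj}): R_{rr} = 0, R_{rθ} = 0, R_{θθ} = 0
Inverse metric: g^{rr} = 1, g^{θθ} = 1/r^2
R = g^{ij} R_{ij} = (1)(0) + (1/r^2)(0) = 0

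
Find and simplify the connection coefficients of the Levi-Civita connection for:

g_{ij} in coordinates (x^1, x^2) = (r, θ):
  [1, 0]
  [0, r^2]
Using Γ^k_{ij} = (1/2) g^{km} (∂_i g_{mj} + ∂_j g_{mi} - ∂_m g_{ij}); the metric is diagonal, so only the m = k term contributes.
Non-zero symbols (using the symmetry Γ^k_{ij} = Γ^k_{ji}):
Γ^r_{θ θ} = (1/2) g^{rr} (∂_θ g_{rθ} + ∂_θ g_{rθ} - ∂_r g_{θθ}) = (1/2)(1)((0) + (0) - (2*r)) = -r
Γ^θ_{r θ} = (1/2) g^{θθ} (∂_r g_{θθ} + ∂_θ g_{θr} - ∂_θ g_{rθ}) = (1/2)(1/r^2)((2*r) + (0) - (0)) = 1/r
All other Christoffel symbols are zero.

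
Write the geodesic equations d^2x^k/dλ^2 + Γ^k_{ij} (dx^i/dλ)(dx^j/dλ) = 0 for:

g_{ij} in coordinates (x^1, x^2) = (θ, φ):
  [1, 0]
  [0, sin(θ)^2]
Geodesic equation: d^2x^k/dλ^2 + Γ^k_{ij} (dx^i/dλ)(dx^j/dλ) = 0.
Non-zero Christoffel symbols:
Γ^θ_{φ φ} = -sin(2*θ)/2
Γ^φ_{θ φ} = 1/tan(θ)
Substituting (the symmetric pair Γ^k_{ij}, Γ^k_{ji} combines into a factor 2):
d^2θ/dλ^2 - (sin(2*θ)/2) (dφ/dλ)^2 = 0
d^2φ/dλ^2 + (2/tan(θ)) (dθ/dλ)(dφ/dλ) = 0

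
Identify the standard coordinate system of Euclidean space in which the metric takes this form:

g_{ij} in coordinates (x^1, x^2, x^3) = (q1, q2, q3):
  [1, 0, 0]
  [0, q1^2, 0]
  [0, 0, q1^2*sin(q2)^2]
The line element ds^2 = dq1^2 + q1^2 dq2^2 + q1^2 sin(q2)^2 dq3^2 is dr^2 + r^2 dθ^2 + r^2 sin(θ)^2 dφ^2 with q1 = r, q2 = θ, q3 = φ.
spherical coordinates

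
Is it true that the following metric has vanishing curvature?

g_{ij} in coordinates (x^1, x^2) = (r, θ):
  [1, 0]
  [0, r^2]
Non-zero Christoffel symbols:
Γ^r_{θ θ} = -r
Γ^θ_{r θ} = 1/r
Ricci tensor: R_{rr} = 0, R_{rθ} = 0, R_{θθ} = 0
All R_{ij} vanish; in 2 dimensions the Riemann tensor is fully determined by the Ricci tensor, so R^i_{jkl} = 0: the metric is flat (curvilinear coordinates on flat space).
Yes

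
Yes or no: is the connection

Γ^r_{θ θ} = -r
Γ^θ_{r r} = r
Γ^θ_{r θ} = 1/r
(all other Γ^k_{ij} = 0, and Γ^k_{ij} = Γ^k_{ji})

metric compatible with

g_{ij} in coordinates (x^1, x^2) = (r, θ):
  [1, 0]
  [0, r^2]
Using ∇_k g_{ij} = ∂_k g_{ij} - Γ^m_{ki} g_{mj} - Γ^m_{kj} g_{im}:
∇_r g_{rθ} = (0) - (r^3) - (0) = -r^3 ≠ 0
So the connection is not metric compatible (it is not the Levi-Civita connection).
No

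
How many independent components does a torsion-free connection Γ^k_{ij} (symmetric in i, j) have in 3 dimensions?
Γ^k_{ij} has n choices for the upper index and n(n+1)/2 independent symmetric lower index pairs.
Total = 3 × 3×4/2 = 3 × 6 = 18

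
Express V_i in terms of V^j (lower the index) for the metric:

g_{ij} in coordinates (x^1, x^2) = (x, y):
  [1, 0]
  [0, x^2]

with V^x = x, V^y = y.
V_i = g_{ij} V^j:
V_x = (1)(x) + (0)(y) = x
V_y = (0)(x) + (x^2)(y) = x^2*y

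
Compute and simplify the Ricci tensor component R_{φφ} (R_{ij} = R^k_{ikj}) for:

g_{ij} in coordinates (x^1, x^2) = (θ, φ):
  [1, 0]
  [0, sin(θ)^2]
Non-zero Christoffel symbols (Γ^k_{ij} = Γ^k_{ji}):
Γ^θ_{φ φ} = -sin(2*θ)/2
Γ^φ_{θ φ} = 1/tan(θ)
R^θ_{φ θ φ} = ∂_θ Γ^θ_{φ φ} - ∂_φ Γ^θ_{φ θ} + Γ^θ_{θ m} Γ^m_{φ φ} - Γ^θ_{φ m} Γ^m_{φ θ}
  = (-cos(2*θ)) - (0) + (0) - (-cos(θ)^2) = sin(θ)^2
R^φ_{φ φ φ} = 0 (a repeated index in an antisymmetric pair)
R_{φφ} = R^θ_{φ θ φ} + R^φ_{φ φ φ} = (sin(θ)^2) + (0) = sin(θ)^2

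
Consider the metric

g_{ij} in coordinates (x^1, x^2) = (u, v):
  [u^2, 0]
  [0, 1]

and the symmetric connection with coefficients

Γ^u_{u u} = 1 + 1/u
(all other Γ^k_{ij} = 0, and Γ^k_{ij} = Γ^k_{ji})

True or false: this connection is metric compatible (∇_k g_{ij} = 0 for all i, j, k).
Using ∇_k g_{ij} = ∂_k g_{ij} - Γ^m_{ki} g_{mj} - Γ^m_{kj} g_{im}:
∇_u g_{uu} = (2*u) - (u^2 + u) - (u^2 + u) = -2*u^2 ≠ 0
So the connection is not metric compatible (it is not the Levi-Civita connection).
False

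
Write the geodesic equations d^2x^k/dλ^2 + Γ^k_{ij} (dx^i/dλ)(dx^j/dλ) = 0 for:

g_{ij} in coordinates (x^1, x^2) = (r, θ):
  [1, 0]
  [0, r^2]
Geodesic equation: d^2x^k/dλ^2 + Γ^k_{ij} (dx^i/dλ)(dx^j/dλ) = 0.
Non-zero Christoffel symbols:
Γ^r_{θ θ} = -r
Γ^θ_{r θ} = 1/r
Substituting (the symmetric pair Γ^k_{ij}, Γ^k_{ji} combines into a factor 2):
d^2r/dλ^2 - r (dθ/dλ)^2 = 0
d^2θ/dλ^2 + (2/r) (dr/dλ)(dθ/dλ) = 0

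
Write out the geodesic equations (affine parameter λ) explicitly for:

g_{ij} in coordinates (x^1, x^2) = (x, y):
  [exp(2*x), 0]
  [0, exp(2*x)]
Geodesic equation: d^2x^k/dλ^2 + Γ^k_{ij} (dx^i/dλ)(dx^j/dλ) = 0.
Non-zero Christoffel symbols:
Γ^x_{x x} = 1
Γ^x_{y y} = -1
Γ^y_{x y} = 1
Substituting (the symmetric pair Γ^k_{ij}, Γ^k_{ji} combines into a factor 2):
d^2x/dλ^2 + (dx/dλ)^2 - (dy/dλ)^2 = 0
d^2y/dλ^2 + 2 (dx/dλ)(dy/dλ) = 0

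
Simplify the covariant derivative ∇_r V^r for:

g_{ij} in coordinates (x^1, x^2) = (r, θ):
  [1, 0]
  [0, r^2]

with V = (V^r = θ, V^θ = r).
Non-zero Christoffel symbols:
Γ^r_{θ θ} = -r
Γ^θ_{r θ} = 1/r
∇_r V^r = ∂_r V^r + Γ^r_{r j} V^j
  = (0) + (0)(θ) + (0)(r)
  = 0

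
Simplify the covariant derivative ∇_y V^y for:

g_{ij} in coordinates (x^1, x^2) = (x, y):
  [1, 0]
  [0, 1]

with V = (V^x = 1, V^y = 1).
All Christoffel symbols are zero.
∇_y V^y = ∂_y V^y + Γ^y_{y j} V^j
  = (0) + (0)(1) + (0)(1)
  = 0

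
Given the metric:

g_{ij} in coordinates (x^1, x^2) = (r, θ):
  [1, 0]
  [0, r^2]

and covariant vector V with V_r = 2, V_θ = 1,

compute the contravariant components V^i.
Inverse metric (diagonal): g^{rr} = 1, g^{θθ} = 1/r^2
V^i = g^{ij} V_j:
V^r = (1)(2) + (0)(1) = 2
V^θ = (0)(2) + (1/r^2)(1) = 1/r^2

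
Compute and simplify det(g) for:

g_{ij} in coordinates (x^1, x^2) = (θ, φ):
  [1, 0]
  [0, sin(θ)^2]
For a 2×2 metric: det(g) = g_{11}·g_{22} - g_{12}·g_{21}
= (1)·(sin(θ)^2) - (0)·(0)
= sin(θ)^2 - 0
det(g) = sin(θ)^2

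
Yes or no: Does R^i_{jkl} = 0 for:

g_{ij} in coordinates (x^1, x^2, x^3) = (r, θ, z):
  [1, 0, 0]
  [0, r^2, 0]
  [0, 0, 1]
Non-zero Christoffel symbols:
Γ^r_{θ θ} = -r
Γ^θ_{r θ} = 1/r
Ricci tensor: R_{rr} = 0, R_{rθ} = 0, R_{rz} = 0, R_{θθ} = 0, R_{θz} = 0, R_{zz} = 0
All R_{ij} vanish; in 3 dimensions the Riemann tensor is fully determined by the Ricci tensor, so R^i_{jkl} = 0: the metric is flat (curvilinear coordinates on flat space).
Yes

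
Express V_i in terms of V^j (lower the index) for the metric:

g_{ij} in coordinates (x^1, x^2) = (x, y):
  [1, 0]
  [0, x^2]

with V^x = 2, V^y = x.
V_i = g_{ij} V^j:
V_x = (1)(2) + (0)(x) = 2
V_y = (0)(2) + (x^2)(x) = x^3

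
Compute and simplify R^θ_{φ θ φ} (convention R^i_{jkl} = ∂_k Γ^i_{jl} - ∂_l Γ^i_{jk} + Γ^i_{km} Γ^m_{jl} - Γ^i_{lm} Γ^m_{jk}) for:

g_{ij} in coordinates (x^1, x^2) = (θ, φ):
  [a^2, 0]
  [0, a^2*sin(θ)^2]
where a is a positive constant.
Non-zero Christoffel symbols (Γ^k_{ij} = Γ^k_{ji}):
Γ^θ_{φ φ} = -sin(2*θ)/2
Γ^φ_{θ φ} = 1/tan(θ)
R^θ_{φ θ φ} = ∂_θ Γ^θ_{φ φ} - ∂_φ Γ^θ_{φ θ} + Γ^θ_{θ m} Γ^m_{φ φ} - Γ^θ_{φ m} Γ^m_{φ θ}
  = (-cos(2*θ)) - (0) + (0) - (-cos(θ)^2) = sin(θ)^2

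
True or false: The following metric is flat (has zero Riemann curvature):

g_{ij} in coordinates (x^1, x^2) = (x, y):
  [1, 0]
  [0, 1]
All metric components are constant, so every Christoffel symbol vanishes and R^i_{jkl} = 0.
True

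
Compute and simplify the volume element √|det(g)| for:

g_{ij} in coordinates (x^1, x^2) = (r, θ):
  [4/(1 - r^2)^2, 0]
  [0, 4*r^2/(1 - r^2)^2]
det(g) = 16*r^2/(1 - r^2)^4
√|det(g)| = 4*r/(r^2 - 1)^2
Volume element: dV = 4*r/(r^2 - 1)^2 dr dθ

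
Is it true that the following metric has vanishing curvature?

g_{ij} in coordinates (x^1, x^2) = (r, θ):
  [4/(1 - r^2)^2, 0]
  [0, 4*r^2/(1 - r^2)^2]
Non-zero Christoffel symbols:
Γ^r_{r r} = 2*r/(1 - r^2)
Γ^r_{θ θ} = (r^3 + r)/(r^2 - 1)
Γ^θ_{r θ} = (-r^2 - 1)/(r^3 - r)
Ricci tensor: R_{rr} = -4/(r^2 - 1)^2, R_{rθ} = 0, R_{θθ} = -4*r^2/(r^2 - 1)^2
The Ricci tensor is non-zero, so the Riemann tensor is non-zero: not flat.
No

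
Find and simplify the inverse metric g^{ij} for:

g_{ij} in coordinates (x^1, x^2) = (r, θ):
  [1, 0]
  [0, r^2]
The metric is diagonal, so g^{ij} is diagonal with entries 1/g_{ii}: diag(1, 1/(r^2)).
g^{ij}:
  [1, 0]
  [0, 1/r^2]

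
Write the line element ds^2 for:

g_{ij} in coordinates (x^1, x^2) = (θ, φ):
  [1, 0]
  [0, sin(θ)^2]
ds^2 = g_{ij} dx^i dx^j; only the non-zero components contribute.
ds^2 = dθ^2 + sin(θ)^2 dφ^2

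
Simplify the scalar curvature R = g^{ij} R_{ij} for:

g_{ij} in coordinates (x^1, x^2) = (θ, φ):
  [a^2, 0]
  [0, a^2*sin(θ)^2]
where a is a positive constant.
Non-zero Christoffel symbols (Γ^k_{ij} = Γ^k_{ji}):
Γ^θ_{φ φ} = -sin(2*θ)/2
Γ^φ_{θ φ} = 1/tan(θ)
Ricci tensor (R_{ij} = R^k_{ikj}): R_{θθ} = 1, R_{θφ} = 0, R_{φφ} = sin(θ)^2
Inverse metric: g^{θθ} = 1/a^2, g^{φφ} = 1/(a^2*sin(θ)^2)
R = g^{ij} R_{ij} = (1/a^2)(1) + (1/(a^2*sin(θ)^2))(sin(θ)^2) = 2/a^2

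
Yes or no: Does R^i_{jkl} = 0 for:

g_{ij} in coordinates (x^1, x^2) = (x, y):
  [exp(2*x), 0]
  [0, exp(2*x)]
Non-zero Christoffel symbols:
Γ^x_{x x} = 1
Γ^x_{y y} = -1
Γ^y_{x y} = 1
Ricci tensor: R_{xx} = 0, R_{xy} = 0, R_{yy} = 0
All R_{ij} vanish; in 2 dimensions the Riemann tensor is fully determined by the Ricci tensor, so R^i_{jkl} = 0: the metric is flat (curvilinear coordinates on flat space).
Yes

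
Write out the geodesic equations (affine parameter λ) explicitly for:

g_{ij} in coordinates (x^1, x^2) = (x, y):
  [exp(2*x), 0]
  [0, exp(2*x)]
Geodesic equation: d^2x^k/dλ^2 + Γ^k_{ij} (dx^i/dλ)(dx^j/dλ) = 0.
Non-zero Christoffel symbols:
Γ^x_{x x} = 1
Γ^x_{y y} = -1
Γ^y_{x y} = 1
Substituting (the symmetric pair Γ^k_{ij}, Γ^k_{ji} combines into a factor 2):
d^2x/dλ^2 + (dx/dλ)^2 - (dy/dλ)^2 = 0
d^2y/dλ^2 + 2 (dx/dλ)(dy/dλ) = 0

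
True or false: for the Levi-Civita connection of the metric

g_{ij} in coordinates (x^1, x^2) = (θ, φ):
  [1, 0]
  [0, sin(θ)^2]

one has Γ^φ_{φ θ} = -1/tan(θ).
Γ^φ_{φ θ} = (1/2) g^{φφ} (∂_φ g_{φθ} + ∂_θ g_{φφ} - ∂_φ g_{φθ}) = (1/2)(1/sin(θ)^2)((0) + (sin(2*θ)) - (0)) = 1/tan(θ)
This differs from the proposed value -1/tan(θ).
False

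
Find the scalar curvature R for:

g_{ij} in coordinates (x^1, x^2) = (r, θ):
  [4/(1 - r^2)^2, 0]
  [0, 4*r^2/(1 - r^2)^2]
Non-zero Christoffel symbols (Γ^k_{ij} = Γ^k_{ji}):
Γ^r_{r r} = 2*r/(1 - r^2)
Γ^r_{θ θ} = (r^3 + r)/(r^2 - 1)
Γ^θ_{r θ} = (-r^2 - 1)/(r^3 - r)
Ricci tensor (R_{ij} = R^k_{ikj}): R_{rr} = -4/(r^2 - 1)^2, R_{rθ} = 0, R_{θθ} = -4*r^2/(r^2 - 1)^2
Inverse metric: g^{rr} = (1 - r^2)^2/4, g^{θθ} = (1 - r^2)^2/(4*r^2)
R = g^{ij} R_{ij} = ((1 - r^2)^2/4)(-4/(r^2 - 1)^2) + ((1 - r^2)^2/(4*r^2))(-4*r^2/(r^2 - 1)^2) = -2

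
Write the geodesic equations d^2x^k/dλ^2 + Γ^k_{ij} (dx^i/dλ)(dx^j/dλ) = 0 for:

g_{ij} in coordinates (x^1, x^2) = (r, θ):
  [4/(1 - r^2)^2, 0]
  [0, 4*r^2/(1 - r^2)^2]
Geodesic equation: d^2x^k/dλ^2 + Γ^k_{ij} (dx^i/dλ)(dx^j/dλ) = 0.
Non-zero Christoffel symbols:
Γ^r_{r r} = 2*r/(1 - r^2)
Γ^r_{θ θ} = (r^3 + r)/(r^2 - 1)
Γ^θ_{r θ} = (-r^2 - 1)/(r^3 - r)
Substituting (the symmetric pair Γ^k_{ij}, Γ^k_{ji} combines into a factor 2):
d^2r/dλ^2 + (2*r/(1 - r^2)) (dr/dλ)^2 + ((r^3 + r)/(r^2 - 1)) (dθ/dλ)^2 = 0
d^2θ/dλ^2 + ((-2*r^2 - 2)/(r^3 - r)) (dr/dλ)(dθ/dλ) = 0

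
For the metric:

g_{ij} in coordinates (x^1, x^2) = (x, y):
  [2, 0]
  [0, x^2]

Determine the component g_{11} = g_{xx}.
With x^1 = x, x^2 = y, g_{11} = g_{xx} is the row-1, column-1 entry of the matrix.
g_{11} = 2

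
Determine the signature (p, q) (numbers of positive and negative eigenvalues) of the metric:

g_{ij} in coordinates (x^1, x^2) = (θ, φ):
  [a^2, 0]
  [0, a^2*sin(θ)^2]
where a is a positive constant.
The metric is diagonal, so its eigenvalues are the diagonal entries: a^2, a^2*sin(θ)^2 (at a generic point, where coordinate-dependent entries are positive).
2 positive, 0 negative.
(2, 0) - Riemannian (positive definite)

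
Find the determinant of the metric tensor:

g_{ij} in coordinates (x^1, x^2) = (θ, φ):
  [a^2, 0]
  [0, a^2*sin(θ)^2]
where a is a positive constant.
For a 2×2 metric: det(g) = g_{11}·g_{22} - g_{12}·g_{21}
= (a^2)·(a^2*sin(θ)^2) - (0)·(0)
= a^4*sin(θ)^2 - 0
det(g) = a^4*sin(θ)^2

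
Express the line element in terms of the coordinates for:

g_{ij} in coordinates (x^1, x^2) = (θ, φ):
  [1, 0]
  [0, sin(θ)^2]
ds^2 = g_{ij} dx^i dx^j; only the non-zero components contribute.
ds^2 = dθ^2 + sin(θ)^2 dφ^2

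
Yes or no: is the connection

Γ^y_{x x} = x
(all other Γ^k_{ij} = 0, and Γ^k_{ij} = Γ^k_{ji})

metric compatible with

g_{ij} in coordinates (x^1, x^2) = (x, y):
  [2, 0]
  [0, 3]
Using ∇_k g_{ij} = ∂_k g_{ij} - Γ^m_{ki} g_{mj} - Γ^m_{kj} g_{im}:
∇_x g_{xy} = (0) - (3*x) - (0) = -3*x ≠ 0
So the connection is not metric compatible (it is not the Levi-Civita connection).
No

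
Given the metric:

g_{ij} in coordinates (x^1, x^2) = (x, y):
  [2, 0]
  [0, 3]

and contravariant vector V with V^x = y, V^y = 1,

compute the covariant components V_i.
V_i = g_{ij} V^j:
V_x = (2)(y) + (0)(1) = 2*y
V_y = (0)(y) + (3)(1) = 3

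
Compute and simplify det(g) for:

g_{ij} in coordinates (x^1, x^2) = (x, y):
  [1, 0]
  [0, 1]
For a 2×2 metric: det(g) = g_{11}·g_{22} - g_{12}·g_{21}
= (1)·(1) - (0)·(0)
= 1 - 0
det(g) = 1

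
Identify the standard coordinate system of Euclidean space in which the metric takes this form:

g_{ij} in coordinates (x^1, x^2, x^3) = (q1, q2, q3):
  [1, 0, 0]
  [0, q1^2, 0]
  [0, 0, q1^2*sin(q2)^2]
The line element ds^2 = dq1^2 + q1^2 dq2^2 + q1^2 sin(q2)^2 dq3^2 is dr^2 + r^2 dθ^2 + r^2 sin(θ)^2 dφ^2 with q1 = r, q2 = θ, q3 = φ.
spherical coordinates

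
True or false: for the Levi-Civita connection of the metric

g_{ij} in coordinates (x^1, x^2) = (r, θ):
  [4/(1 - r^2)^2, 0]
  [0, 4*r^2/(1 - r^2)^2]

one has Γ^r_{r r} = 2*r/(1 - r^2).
Γ^r_{r r} = (1/2) g^{rr} (∂_r g_{rr} + ∂_r g_{rr} - ∂_r g_{rr}) = (1/2)((1 - r^2)^2/4)((16*r/(1 - r^2)^3) + (16*r/(1 - r^2)^3) - (16*r/(1 - r^2)^3)) = 2*r/(1 - r^2)
This equals the proposed value 2*r/(1 - r^2).
True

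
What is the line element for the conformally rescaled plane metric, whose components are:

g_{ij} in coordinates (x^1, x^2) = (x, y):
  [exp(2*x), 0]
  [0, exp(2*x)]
ds^2 = g_{ij} dx^i dx^j; only the non-zero components contribute.
ds^2 = exp(2*x) dx^2 + exp(2*x) dy^2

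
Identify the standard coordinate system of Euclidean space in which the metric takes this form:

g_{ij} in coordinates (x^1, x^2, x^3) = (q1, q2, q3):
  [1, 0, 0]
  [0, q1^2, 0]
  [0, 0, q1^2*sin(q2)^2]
The line element ds^2 = dq1^2 + q1^2 dq2^2 + q1^2 sin(q2)^2 dq3^2 is dr^2 + r^2 dθ^2 + r^2 sin(θ)^2 dφ^2 with q1 = r, q2 = θ, q3 = φ.
spherical coordinates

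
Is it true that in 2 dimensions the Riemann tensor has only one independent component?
The number of independent components is n^2(n^2-1)/12 = 4·3/12 = 1 for n = 2 (e.g. R_{1212}).
Yes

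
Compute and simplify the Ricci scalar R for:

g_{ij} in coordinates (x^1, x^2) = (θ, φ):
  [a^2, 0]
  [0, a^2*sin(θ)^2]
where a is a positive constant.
Non-zero Christoffel symbols (Γ^k_{ij} = Γ^k_{ji}):
Γ^θ_{φ φ} = -sin(2*θ)/2
Γ^φ_{θ φ} = 1/tan(θ)
Ricci tensor (R_{ij} = R^k_{ikj}): R_{θθ} = 1, R_{θφ} = 0, R_{φφ} = sin(θ)^2
Inverse metric: g^{θθ} = 1/a^2, g^{φφ} = 1/(a^2*sin(θ)^2)
R = g^{ij} R_{ij} = (1/a^2)(1) + (1/(a^2*sin(θ)^2))(sin(θ)^2) = 2/a^2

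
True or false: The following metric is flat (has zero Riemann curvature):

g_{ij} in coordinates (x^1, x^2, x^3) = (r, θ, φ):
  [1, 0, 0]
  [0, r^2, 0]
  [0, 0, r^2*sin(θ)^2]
Non-zero Christoffel symbols:
Γ^r_{θ θ} = -r
Γ^r_{φ φ} = -r*sin(θ)^2
Γ^θ_{r θ} = 1/r
Γ^θ_{φ φ} = -sin(2*θ)/2
Γ^φ_{r φ} = 1/r
Γ^φ_{θ φ} = 1/tan(θ)
Ricci tensor: R_{rr} = 0, R_{rθ} = 0, R_{rφ} = 0, R_{θθ} = 0, R_{θφ} = 0, R_{φφ} = 0
All R_{ij} vanish; in 3 dimensions the Riemann tensor is fully determined by the Ricci tensor, so R^i_{jkl} = 0: the metric is flat (curvilinear coordinates on flat space).
True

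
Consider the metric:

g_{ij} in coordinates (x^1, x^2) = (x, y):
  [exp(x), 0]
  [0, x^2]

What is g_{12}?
With x^1 = x, x^2 = y, g_{12} = g_{xy} is the row-1, column-2 entry of the matrix.
g_{12} = 0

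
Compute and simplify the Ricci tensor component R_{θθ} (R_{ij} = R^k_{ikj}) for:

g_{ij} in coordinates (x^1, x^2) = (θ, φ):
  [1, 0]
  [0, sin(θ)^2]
Non-zero Christoffel symbols (Γ^k_{ij} = Γ^k_{ji}):
Γ^θ_{φ φ} = -sin(2*θ)/2
Γ^φ_{θ φ} = 1/tan(θ)
R^θ_{θ θ θ} = 0 (a repeated index in an antisymmetric pair)
R^φ_{θ φ θ} = ∂_φ Γ^φ_{θ θ} - ∂_θ Γ^φ_{θ φ} + Γ^φ_{φ m} Γ^m_{θ θ} - Γ^φ_{θ m} Γ^m_{θ φ}
  = (0) - (-1/sin(θ)^2) + (0) - (1/tan(θ)^2) = 1
R_{θθ} = R^θ_{θ θ θ} + R^φ_{θ φ θ} = (0) + (1) = 1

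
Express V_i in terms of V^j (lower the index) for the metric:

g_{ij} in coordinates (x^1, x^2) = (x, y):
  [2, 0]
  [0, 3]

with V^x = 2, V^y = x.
V_i = g_{ij} V^j:
V_x = (2)(2) + (0)(x) = 4
V_y = (0)(2) + (3)(x) = 3*x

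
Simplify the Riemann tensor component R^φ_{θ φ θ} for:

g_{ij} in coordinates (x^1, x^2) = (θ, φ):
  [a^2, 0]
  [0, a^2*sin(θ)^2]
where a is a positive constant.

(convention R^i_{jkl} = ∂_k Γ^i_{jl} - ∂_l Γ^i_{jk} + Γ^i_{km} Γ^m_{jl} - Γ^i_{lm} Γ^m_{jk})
Non-zero Christoffel symbols (Γ^k_{ij} = Γ^k_{ji}):
Γ^θ_{φ φ} = -sin(2*θ)/2
Γ^φ_{θ φ} = 1/tan(θ)
R^φ_{θ φ θ} = ∂_φ Γ^φ_{θ θ} - ∂_θ Γ^φ_{θ φ} + Γ^φ_{φ m} Γ^m_{θ θ} - Γ^φ_{θ m} Γ^m_{θ φ}
  = (0) - (-1/sin(θ)^2) + (0) - (1/tan(θ)^2) = 1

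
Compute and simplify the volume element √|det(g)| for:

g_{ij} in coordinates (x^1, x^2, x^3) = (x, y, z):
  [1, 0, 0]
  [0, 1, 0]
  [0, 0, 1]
det(g) = 1
√|det(g)| = 1
Volume element: dV = 1 dx dy dz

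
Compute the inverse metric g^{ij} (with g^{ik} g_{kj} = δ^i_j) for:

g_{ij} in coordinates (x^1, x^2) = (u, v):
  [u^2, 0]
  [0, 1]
The metric is diagonal, so g^{ij} is diagonal with entries 1/g_{ii}: diag(1/(u^2), 1).
g^{ij}:
  [1/u^2, 0]
  [0, 1]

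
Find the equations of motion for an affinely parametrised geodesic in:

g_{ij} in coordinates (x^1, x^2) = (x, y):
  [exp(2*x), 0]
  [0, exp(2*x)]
Geodesic equation: d^2x^k/dλ^2 + Γ^k_{ij} (dx^i/dλ)(dx^j/dλ) = 0.
Non-zero Christoffel symbols:
Γ^x_{x x} = 1
Γ^x_{y y} = -1
Γ^y_{x y} = 1
Substituting (the symmetric pair Γ^k_{ij}, Γ^k_{ji} combines into a factor 2):
d^2x/dλ^2 + (dx/dλ)^2 - (dy/dλ)^2 = 0
d^2y/dλ^2 + 2 (dx/dλ)(dy/dλ) = 0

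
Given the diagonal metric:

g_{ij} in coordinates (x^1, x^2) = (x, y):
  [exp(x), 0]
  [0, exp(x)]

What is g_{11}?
With x^1 = x, x^2 = y, g_{11} = g_{xx} is the row-1, column-1 entry of the matrix.
g_{11} = exp(x)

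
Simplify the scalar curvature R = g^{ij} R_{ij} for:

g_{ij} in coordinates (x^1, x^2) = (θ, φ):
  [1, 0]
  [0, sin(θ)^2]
Non-zero Christoffel symbols (Γ^k_{ij} = Γ^k_{ji}):
Γ^θ_{φ φ} = -sin(2*θ)/2
Γ^φ_{θ φ} = 1/tan(θ)
Ricci tensor (R_{ij} = R^k_{ikj}): R_{θθ} = 1, R_{θφ} = 0, R_{φφ} = sin(θ)^2
Inverse metric: g^{θθ} = 1, g^{φφ} = 1/sin(θ)^2
R = g^{ij} R_{ij} = (1)(1) + (1/sin(θ)^2)(sin(θ)^2) = 2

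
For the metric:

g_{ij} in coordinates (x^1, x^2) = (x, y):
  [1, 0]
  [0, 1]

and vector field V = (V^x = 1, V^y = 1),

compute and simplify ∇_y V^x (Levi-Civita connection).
All Christoffel symbols are zero.
∇_y V^x = ∂_y V^x + Γ^x_{y j} V^j
  = (0) + (0)(1) + (0)(1)
  = 0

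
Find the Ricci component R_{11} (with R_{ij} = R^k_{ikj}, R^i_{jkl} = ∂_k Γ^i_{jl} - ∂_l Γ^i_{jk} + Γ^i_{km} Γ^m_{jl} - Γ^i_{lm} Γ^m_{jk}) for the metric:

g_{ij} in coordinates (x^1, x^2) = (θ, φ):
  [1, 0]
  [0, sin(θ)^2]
Non-zero Christoffel symbols (Γ^k_{ij} = Γ^k_{ji}):
Γ^θ_{φ φ} = -sin(2*θ)/2
Γ^φ_{θ φ} = 1/tan(θ)
R^θ_{θ θ θ} = 0 (a repeated index in an antisymmetric pair)
R^φ_{θ φ θ} = ∂_φ Γ^φ_{θ θ} - ∂_θ Γ^φ_{θ φ} + Γ^φ_{φ m} Γ^m_{θ θ} - Γ^φ_{θ m} Γ^m_{θ φ}
  = (0) - (-1/sin(θ)^2) + (0) - (1/tan(θ)^2) = 1
R_{θθ} = R^θ_{θ θ θ} + R^φ_{θ φ θ} = (0) + (1) = 1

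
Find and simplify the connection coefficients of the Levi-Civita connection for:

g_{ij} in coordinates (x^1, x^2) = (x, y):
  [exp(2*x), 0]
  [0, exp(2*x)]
Using Γ^k_{ij} = (1/2) g^{km} (∂_i g_{mj} + ∂_j g_{mi} - ∂_m g_{ij}); the metric is diagonal, so only the m = k term contributes.
Non-zero symbols (using the symmetry Γ^k_{ij} = Γ^k_{ji}):
Γ^x_{x x} = (1/2) g^{xx} (∂_x g_{xx} + ∂_x g_{xx} - ∂_x g_{xx}) = (1/2)(exp(-2*x))((2*exp(2*x)) + (2*exp(2*x)) - (2*exp(2*x))) = 1
Γ^x_{y y} = (1/2) g^{xx} (∂_y g_{xy} + ∂_y g_{xy} - ∂_x g_{yy}) = (1/2)(exp(-2*x))((0) + (0) - (2*exp(2*x))) = -1
Γ^y_{x y} = (1/2) g^{yy} (∂_x g_{yy} + ∂_y g_{yx} - ∂_y g_{xy}) = (1/2)(exp(-2*x))((2*exp(2*x)) + (0) - (0)) = 1
All other Christoffel symbols are zero.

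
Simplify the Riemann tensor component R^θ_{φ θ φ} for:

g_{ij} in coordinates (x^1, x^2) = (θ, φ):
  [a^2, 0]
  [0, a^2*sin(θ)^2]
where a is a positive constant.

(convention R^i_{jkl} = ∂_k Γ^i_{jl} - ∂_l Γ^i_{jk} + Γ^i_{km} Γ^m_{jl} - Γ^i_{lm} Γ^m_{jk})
Non-zero Christoffel symbols (Γ^k_{ij} = Γ^k_{ji}):
Γ^θ_{φ φ} = -sin(2*θ)/2
Γ^φ_{θ φ} = 1/tan(θ)
R^θ_{φ θ φ} = ∂_θ Γ^θ_{φ φ} - ∂_φ Γ^θ_{φ θ} + Γ^θ_{θ m} Γ^m_{φ φ} - Γ^θ_{φ m} Γ^m_{φ θ}
  = (-cos(2*θ)) - (0) + (0) - (-cos(θ)^2) = sin(θ)^2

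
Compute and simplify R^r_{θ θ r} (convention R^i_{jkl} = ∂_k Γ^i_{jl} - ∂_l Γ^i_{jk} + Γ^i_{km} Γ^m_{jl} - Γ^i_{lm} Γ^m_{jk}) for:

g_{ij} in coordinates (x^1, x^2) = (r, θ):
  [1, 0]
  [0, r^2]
Non-zero Christoffel symbols (Γ^k_{ij} = Γ^k_{ji}):
Γ^r_{θ θ} = -r
Γ^θ_{r θ} = 1/r
R^r_{θ θ r} = ∂_θ Γ^r_{θ r} - ∂_r Γ^r_{θ θ} + Γ^r_{θ m} Γ^m_{θ r} - Γ^r_{r m} Γ^m_{θ θ}
  = (0) - (-1) + (-1) - (0) = 0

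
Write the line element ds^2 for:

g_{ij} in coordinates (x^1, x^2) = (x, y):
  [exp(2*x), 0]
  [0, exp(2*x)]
ds^2 = g_{ij} dx^i dx^j; only the non-zero components contribute.
ds^2 = exp(2*x) dx^2 + exp(2*x) dy^2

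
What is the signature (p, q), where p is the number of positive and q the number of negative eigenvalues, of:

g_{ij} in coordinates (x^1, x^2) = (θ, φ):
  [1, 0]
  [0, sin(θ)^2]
The metric is diagonal, so its eigenvalues are the diagonal entries: 1, sin(θ)^2 (at a generic point, where coordinate-dependent entries are positive).
2 positive, 0 negative.
(2, 0) - Riemannian (positive definite)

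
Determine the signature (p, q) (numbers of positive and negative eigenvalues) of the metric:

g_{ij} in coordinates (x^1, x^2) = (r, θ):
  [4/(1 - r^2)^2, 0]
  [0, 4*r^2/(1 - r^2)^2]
The metric is diagonal, so its eigenvalues are the diagonal entries: 4/(1 - r^2)^2, 4*r^2/(1 - r^2)^2 (at a generic point, where coordinate-dependent entries are positive).
2 positive, 0 negative.
(2, 0) - Riemannian (positive definite)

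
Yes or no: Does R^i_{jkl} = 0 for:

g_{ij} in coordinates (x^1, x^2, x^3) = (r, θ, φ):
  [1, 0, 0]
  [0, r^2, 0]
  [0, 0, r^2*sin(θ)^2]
Non-zero Christoffel symbols:
Γ^r_{θ θ} = -r
Γ^r_{φ φ} = -r*sin(θ)^2
Γ^θ_{r θ} = 1/r
Γ^θ_{φ φ} = -sin(2*θ)/2
Γ^φ_{r φ} = 1/r
Γ^φ_{θ φ} = 1/tan(θ)
Ricci tensor: R_{rr} = 0, R_{rθ} = 0, R_{rφ} = 0, R_{θθ} = 0, R_{θφ} = 0, R_{φφ} = 0
All R_{ij} vanish; in 3 dimensions the Riemann tensor is fully determined by the Ricci tensor, so R^i_{jkl} = 0: the metric is flat (curvilinear coordinates on flat space).
Yes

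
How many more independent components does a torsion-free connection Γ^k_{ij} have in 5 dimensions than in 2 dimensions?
Independent components in n dimensions: n × n(n+1)/2 = n^2(n+1)/2.
5D: 5 × 15 = 75
2D: 2 × 3 = 6
Difference = 75 - 6 = 69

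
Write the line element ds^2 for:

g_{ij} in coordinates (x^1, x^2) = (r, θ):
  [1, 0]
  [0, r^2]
ds^2 = g_{ij} dx^i dx^j; only the non-zero components contribute.
ds^2 = dr^2 + r^2 dθ^2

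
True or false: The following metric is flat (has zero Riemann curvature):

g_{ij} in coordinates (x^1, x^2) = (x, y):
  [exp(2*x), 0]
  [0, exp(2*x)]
Non-zero Christoffel symbols:
Γ^x_{x x} = 1
Γ^x_{y y} = -1
Γ^y_{x y} = 1
Ricci tensor: R_{xx} = 0, R_{xy} = 0, R_{yy} = 0
All R_{ij} vanish; in 2 dimensions the Riemann tensor is fully determined by the Ricci tensor, so R^i_{jkl} = 0: the metric is flat (curvilinear coordinates on flat space).
True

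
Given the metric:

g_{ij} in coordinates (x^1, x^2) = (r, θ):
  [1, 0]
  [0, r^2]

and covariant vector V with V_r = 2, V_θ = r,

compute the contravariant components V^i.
Inverse metric (diagonal): g^{rr} = 1, g^{θθ} = 1/r^2
V^i = g^{ij} V_j:
V^r = (1)(2) + (0)(r) = 2
V^θ = (0)(2) + (1/r^2)(r) = 1/r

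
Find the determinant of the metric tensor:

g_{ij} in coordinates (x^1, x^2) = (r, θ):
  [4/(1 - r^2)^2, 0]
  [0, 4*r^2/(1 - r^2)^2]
For a 2×2 metric: det(g) = g_{11}·g_{22} - g_{12}·g_{21}
= (4/(1 - r^2)^2)·(4*r^2/(1 - r^2)^2) - (0)·(0)
= 16*r^2/(1 - r^2)^4 - 0
det(g) = 16*r^2/(1 - r^2)^4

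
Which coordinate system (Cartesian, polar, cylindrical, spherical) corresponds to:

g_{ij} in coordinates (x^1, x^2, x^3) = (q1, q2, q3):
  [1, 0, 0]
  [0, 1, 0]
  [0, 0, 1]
All components are constant and the metric is the identity, i.e. orthonormal rectilinear coordinates.
Cartesian (3D) coordinates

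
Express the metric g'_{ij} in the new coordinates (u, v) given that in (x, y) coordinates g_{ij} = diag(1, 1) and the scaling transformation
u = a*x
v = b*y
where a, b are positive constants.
Invert the transformation: x = u/a, y = v/b
g'_{ij} = (∂x^k/∂x'^i)(∂x^l/∂x'^j) g_{kl}; with g_{kl} = δ_{kl} this is Σ_k (∂x^k/∂x'^i)(∂x^k/∂x'^j).
Jacobian: ∂x/∂u = 1/a, ∂x/∂v = 0, ∂y/∂u = 0, ∂y/∂v = 1/b
g'_{uu} = (1/a)(1/a) + (0)(0) = 1/a^2
g'_{uv} = (1/a)(0) + (0)(1/b) = 0
g'_{vv} = (0)(0) + (1/b)(1/b) = 1/b^2
g'_{ij} = diag(1/a^2, 1/b^2)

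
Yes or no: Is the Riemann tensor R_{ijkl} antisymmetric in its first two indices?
R_{ijkl} = -R_{jikl} (follows from metric compatibility).
Yes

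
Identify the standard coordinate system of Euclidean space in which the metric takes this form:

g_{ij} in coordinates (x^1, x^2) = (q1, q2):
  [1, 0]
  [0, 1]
All components are constant and the metric is the identity, i.e. orthonormal rectilinear coordinates.
Cartesian (2D) coordinates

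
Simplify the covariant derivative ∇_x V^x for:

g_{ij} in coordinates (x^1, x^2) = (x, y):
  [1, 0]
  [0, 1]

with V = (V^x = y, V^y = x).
All Christoffel symbols are zero.
∇_x V^x = ∂_x V^x + Γ^x_{x j} V^j
  = (0) + (0)(y) + (0)(x)
  = 0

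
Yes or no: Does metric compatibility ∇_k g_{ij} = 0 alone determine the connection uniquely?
One also needs vanishing torsion; metric compatibility plus torsion-freeness singles out the Levi-Civita connection.
No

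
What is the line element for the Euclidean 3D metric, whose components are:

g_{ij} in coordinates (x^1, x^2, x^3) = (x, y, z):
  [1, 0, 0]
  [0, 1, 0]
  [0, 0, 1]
ds^2 = g_{ij} dx^i dx^j; only the non-zero components contribute.
ds^2 = dx^2 + dy^2 + dz^2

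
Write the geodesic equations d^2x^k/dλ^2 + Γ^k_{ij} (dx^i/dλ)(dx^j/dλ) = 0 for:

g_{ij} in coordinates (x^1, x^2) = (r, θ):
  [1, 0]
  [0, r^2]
Geodesic equation: d^2x^k/dλ^2 + Γ^k_{ij} (dx^i/dλ)(dx^j/dλ) = 0.
Non-zero Christoffel symbols:
Γ^r_{θ θ} = -r
Γ^θ_{r θ} = 1/r
Substituting (the symmetric pair Γ^k_{ij}, Γ^k_{ji} combines into a factor 2):
d^2r/dλ^2 - r (dθ/dλ)^2 = 0
d^2θ/dλ^2 + (2/r) (dr/dλ)(dθ/dλ) = 0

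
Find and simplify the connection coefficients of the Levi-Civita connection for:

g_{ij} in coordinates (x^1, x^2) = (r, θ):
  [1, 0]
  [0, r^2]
Using Γ^k_{ij} = (1/2) g^{km} (∂_i g_{mj} + ∂_j g_{mi} - ∂_m g_{ij}); the metric is diagonal, so only the m = k term contributes.
Non-zero symbols (using the symmetry Γ^k_{ij} = Γ^k_{ji}):
Γ^r_{θ θ} = (1/2) g^{rr} (∂_θ g_{rθ} + ∂_θ g_{rθ} - ∂_r g_{θθ}) = (1/2)(1)((0) + (0) - (2*r)) = -r
Γ^θ_{r θ} = (1/2) g^{θθ} (∂_r g_{θθ} + ∂_θ g_{θr} - ∂_θ g_{rθ}) = (1/2)(1/r^2)((2*r) + (0) - (0)) = 1/r
All other Christoffel symbols are zero.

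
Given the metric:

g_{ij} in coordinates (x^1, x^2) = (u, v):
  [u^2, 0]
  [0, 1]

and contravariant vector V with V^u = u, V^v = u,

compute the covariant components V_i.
V_i = g_{ij} V^j:
V_u = (u^2)(u) + (0)(u) = u^3
V_v = (0)(u) + (1)(u) = u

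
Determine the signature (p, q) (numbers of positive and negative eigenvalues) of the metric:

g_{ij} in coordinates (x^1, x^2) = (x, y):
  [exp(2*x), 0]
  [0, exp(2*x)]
The metric is diagonal, so its eigenvalues are the diagonal entries: exp(2*x), exp(2*x) (at a generic point, where coordinate-dependent entries are positive).
2 positive, 0 negative.
(2, 0) - Riemannian (positive definite)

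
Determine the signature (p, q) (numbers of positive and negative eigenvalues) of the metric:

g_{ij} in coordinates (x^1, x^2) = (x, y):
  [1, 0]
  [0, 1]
The metric is diagonal, so its eigenvalues are the diagonal entries: 1, 1 (at a generic point, where coordinate-dependent entries are positive).
2 positive, 0 negative.
(2, 0) - Riemannian (positive definite)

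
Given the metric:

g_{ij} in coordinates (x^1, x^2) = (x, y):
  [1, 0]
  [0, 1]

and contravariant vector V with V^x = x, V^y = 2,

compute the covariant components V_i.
V_i = g_{ij} V^j:
V_x = (1)(x) + (0)(2) = x
V_y = (0)(x) + (1)(2) = 2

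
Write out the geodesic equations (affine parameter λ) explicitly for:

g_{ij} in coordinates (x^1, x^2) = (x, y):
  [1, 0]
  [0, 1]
Geodesic equation: d^2x^k/dλ^2 + Γ^k_{ij} (dx^i/dλ)(dx^j/dλ) = 0.
All Christoffel symbols vanish, so the geodesics are straight lines:
d^2x/dλ^2 = 0
d^2y/dλ^2 = 0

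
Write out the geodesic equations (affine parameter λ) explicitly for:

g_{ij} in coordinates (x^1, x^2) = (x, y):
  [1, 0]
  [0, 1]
Geodesic equation: d^2x^k/dλ^2 + Γ^k_{ij} (dx^i/dλ)(dx^j/dλ) = 0.
All Christoffel symbols vanish, so the geodesics are straight lines:
d^2x/dλ^2 = 0
d^2y/dλ^2 = 0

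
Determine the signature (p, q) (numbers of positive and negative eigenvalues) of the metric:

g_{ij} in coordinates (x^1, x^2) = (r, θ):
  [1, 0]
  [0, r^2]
The metric is diagonal, so its eigenvalues are the diagonal entries: 1, r^2 (at a generic point, where coordinate-dependent entries are positive).
2 positive, 0 negative.
(2, 0) - Riemannian (positive definite)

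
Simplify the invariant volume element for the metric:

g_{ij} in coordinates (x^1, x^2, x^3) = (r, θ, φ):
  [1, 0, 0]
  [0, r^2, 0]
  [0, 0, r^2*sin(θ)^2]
det(g) = r^4*sin(θ)^2
√|det(g)| = r^2*sin(θ) (taking 0 < θ < π so that |sin(θ)| = sin(θ))
Volume element: dV = r^2*sin(θ) dr dθ dφ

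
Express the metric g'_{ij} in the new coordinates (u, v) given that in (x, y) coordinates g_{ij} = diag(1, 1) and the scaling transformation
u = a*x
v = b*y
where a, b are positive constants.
Invert the transformation: x = u/a, y = v/b
g'_{ij} = (∂x^k/∂x'^i)(∂x^l/∂x'^j) g_{kl}; with g_{kl} = δ_{kl} this is Σ_k (∂x^k/∂x'^i)(∂x^k/∂x'^j).
Jacobian: ∂x/∂u = 1/a, ∂x/∂v = 0, ∂y/∂u = 0, ∂y/∂v = 1/b
g'_{uu} = (1/a)(1/a) + (0)(0) = 1/a^2
g'_{uv} = (1/a)(0) + (0)(1/b) = 0
g'_{vv} = (0)(0) + (1/b)(1/b) = 1/b^2
g'_{ij} = diag(1/a^2, 1/b^2)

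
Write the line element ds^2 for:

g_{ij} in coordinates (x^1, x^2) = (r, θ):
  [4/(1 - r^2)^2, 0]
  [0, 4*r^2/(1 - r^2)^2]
ds^2 = g_{ij} dx^i dx^j; only the non-zero components contribute.
ds^2 = (4/(1 - r^2)^2) dr^2 + (4*r^2/(1 - r^2)^2) dθ^2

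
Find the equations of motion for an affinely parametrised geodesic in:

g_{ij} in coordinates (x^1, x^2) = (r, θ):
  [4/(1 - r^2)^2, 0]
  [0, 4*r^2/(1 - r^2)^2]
Geodesic equation: d^2x^k/dλ^2 + Γ^k_{ij} (dx^i/dλ)(dx^j/dλ) = 0.
Non-zero Christoffel symbols:
Γ^r_{r r} = 2*r/(1 - r^2)
Γ^r_{θ θ} = (r^3 + r)/(r^2 - 1)
Γ^θ_{r θ} = (-r^2 - 1)/(r^3 - r)
Substituting (the symmetric pair Γ^k_{ij}, Γ^k_{ji} combines into a factor 2):
d^2r/dλ^2 + (2*r/(1 - r^2)) (dr/dλ)^2 + ((r^3 + r)/(r^2 - 1)) (dθ/dλ)^2 = 0
d^2θ/dλ^2 + ((-2*r^2 - 2)/(r^3 - r)) (dr/dλ)(dθ/dλ) = 0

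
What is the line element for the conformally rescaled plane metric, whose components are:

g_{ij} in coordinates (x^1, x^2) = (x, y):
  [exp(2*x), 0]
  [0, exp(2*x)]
ds^2 = g_{ij} dx^i dx^j; only the non-zero components contribute.
ds^2 = exp(2*x) dx^2 + exp(2*x) dy^2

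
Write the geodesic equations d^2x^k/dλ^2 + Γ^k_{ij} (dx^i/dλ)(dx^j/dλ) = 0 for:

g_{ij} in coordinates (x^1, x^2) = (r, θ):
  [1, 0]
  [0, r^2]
Geodesic equation: d^2x^k/dλ^2 + Γ^k_{ij} (dx^i/dλ)(dx^j/dλ) = 0.
Non-zero Christoffel symbols:
Γ^r_{θ θ} = -r
Γ^θ_{r θ} = 1/r
Substituting (the symmetric pair Γ^k_{ij}, Γ^k_{ji} combines into a factor 2):
d^2r/dλ^2 - r (dθ/dλ)^2 = 0
d^2θ/dλ^2 + (2/r) (dr/dλ)(dθ/dλ) = 0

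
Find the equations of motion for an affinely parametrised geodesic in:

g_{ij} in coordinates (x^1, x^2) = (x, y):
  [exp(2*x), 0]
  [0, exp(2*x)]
Geodesic equation: d^2x^k/dλ^2 + Γ^k_{ij} (dx^i/dλ)(dx^j/dλ) = 0.
Non-zero Christoffel symbols:
Γ^x_{x x} = 1
Γ^x_{y y} = -1
Γ^y_{x y} = 1
Substituting (the symmetric pair Γ^k_{ij}, Γ^k_{ji} combines into a factor 2):
d^2x/dλ^2 + (dx/dλ)^2 - (dy/dλ)^2 = 0
d^2y/dλ^2 + 2 (dx/dλ)(dy/dλ) = 0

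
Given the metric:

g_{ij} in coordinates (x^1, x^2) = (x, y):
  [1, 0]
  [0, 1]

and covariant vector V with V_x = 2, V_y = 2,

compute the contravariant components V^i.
Inverse metric (diagonal): g^{xx} = 1, g^{yy} = 1
V^i = g^{ij} V_j:
V^x = (1)(2) + (0)(2) = 2
V^y = (0)(2) + (1)(2) = 2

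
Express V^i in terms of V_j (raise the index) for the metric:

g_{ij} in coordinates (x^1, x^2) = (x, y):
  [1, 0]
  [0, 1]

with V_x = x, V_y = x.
Inverse metric (diagonal): g^{xx} = 1, g^{yy} = 1
V^i = g^{ij} V_j:
V^x = (1)(x) + (0)(x) = x
V^y = (0)(x) + (1)(x) = x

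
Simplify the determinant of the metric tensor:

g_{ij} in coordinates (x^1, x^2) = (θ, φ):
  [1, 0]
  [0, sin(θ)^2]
For a 2×2 metric: det(g) = g_{11}·g_{22} - g_{12}·g_{21}
= (1)·(sin(θ)^2) - (0)·(0)
= sin(θ)^2 - 0
det(g) = sin(θ)^2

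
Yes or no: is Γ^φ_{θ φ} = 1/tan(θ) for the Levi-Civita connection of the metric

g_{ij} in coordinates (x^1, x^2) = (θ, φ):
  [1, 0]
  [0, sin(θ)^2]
Γ^φ_{θ φ} = (1/2) g^{φφ} (∂_θ g_{φφ} + ∂_φ g_{φθ} - ∂_φ g_{θφ}) = (1/2)(1/sin(θ)^2)((sin(2*θ)) + (0) - (0)) = 1/tan(θ)
This equals the proposed value 1/tan(θ).
Yes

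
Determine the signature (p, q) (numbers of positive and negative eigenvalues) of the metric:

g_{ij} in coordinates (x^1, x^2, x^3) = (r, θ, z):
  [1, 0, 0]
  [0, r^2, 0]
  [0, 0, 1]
The metric is diagonal, so its eigenvalues are the diagonal entries: 1, r^2, 1 (at a generic point, where coordinate-dependent entries are positive).
3 positive, 0 negative.
(3, 0) - Riemannian (positive definite)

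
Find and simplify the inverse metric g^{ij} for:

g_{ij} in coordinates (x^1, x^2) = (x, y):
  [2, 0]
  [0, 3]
The metric is diagonal, so g^{ij} is diagonal with entries 1/g_{ii}: diag(1/2, 1/3).
g^{ij}:
  [1/2, 0]
  [0, 1/3]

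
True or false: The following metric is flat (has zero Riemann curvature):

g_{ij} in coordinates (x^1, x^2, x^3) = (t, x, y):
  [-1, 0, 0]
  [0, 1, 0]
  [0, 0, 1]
All metric components are constant, so every Christoffel symbol vanishes and R^i_{jkl} = 0.
True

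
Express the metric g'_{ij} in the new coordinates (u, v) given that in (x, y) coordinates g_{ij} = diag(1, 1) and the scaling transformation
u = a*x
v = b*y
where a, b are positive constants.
Invert the transformation: x = u/a, y = v/b
g'_{ij} = (∂x^k/∂x'^i)(∂x^l/∂x'^j) g_{kl}; with g_{kl} = δ_{kl} this is Σ_k (∂x^k/∂x'^i)(∂x^k/∂x'^j).
Jacobian: ∂x/∂u = 1/a, ∂x/∂v = 0, ∂y/∂u = 0, ∂y/∂v = 1/b
g'_{uu} = (1/a)(1/a) + (0)(0) = 1/a^2
g'_{uv} = (1/a)(0) + (0)(1/b) = 0
g'_{vv} = (0)(0) + (1/b)(1/b) = 1/b^2
g'_{ij} = diag(1/a^2, 1/b^2)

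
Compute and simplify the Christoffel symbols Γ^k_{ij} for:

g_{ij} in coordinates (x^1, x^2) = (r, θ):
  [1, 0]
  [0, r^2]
Using Γ^k_{ij} = (1/2) g^{km} (∂_i g_{mj} + ∂_j g_{mi} - ∂_m g_{ij}); the metric is diagonal, so only the m = k term contributes.
Non-zero symbols (using the symmetry Γ^k_{ij} = Γ^k_{ji}):
Γ^r_{θ θ} = (1/2) g^{rr} (∂_θ g_{rθ} + ∂_θ g_{rθ} - ∂_r g_{θθ}) = (1/2)(1)((0) + (0) - (2*r)) = -r
Γ^θ_{r θ} = (1/2) g^{θθ} (∂_r g_{θθ} + ∂_θ g_{θr} - ∂_θ g_{rθ}) = (1/2)(1/r^2)((2*r) + (0) - (0)) = 1/r
All other Christoffel symbols are zero.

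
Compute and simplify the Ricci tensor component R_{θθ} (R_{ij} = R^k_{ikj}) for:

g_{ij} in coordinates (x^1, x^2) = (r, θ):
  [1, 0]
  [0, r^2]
Non-zero Christoffel symbols (Γ^k_{ij} = Γ^k_{ji}):
Γ^r_{θ θ} = -r
Γ^θ_{r θ} = 1/r
R^r_{θ r θ} = ∂_r Γ^r_{θ θ} - ∂_θ Γ^r_{θ r} + Γ^r_{r m} Γ^m_{θ θ} - Γ^r_{θ m} Γ^m_{θ r}
  = (-1) - (0) + (0) - (-1) = 0
R^θ_{θ θ θ} = 0 (a repeated index in an antisymmetric pair)
R_{θθ} = R^r_{θ r θ} + R^θ_{θ θ θ} = (0) + (0) = 0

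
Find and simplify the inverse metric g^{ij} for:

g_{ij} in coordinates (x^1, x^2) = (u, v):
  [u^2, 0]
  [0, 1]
The metric is diagonal, so g^{ij} is diagonal with entries 1/g_{ii}: diag(1/(u^2), 1).
g^{ij}:
  [1/u^2, 0]
  [0, 1]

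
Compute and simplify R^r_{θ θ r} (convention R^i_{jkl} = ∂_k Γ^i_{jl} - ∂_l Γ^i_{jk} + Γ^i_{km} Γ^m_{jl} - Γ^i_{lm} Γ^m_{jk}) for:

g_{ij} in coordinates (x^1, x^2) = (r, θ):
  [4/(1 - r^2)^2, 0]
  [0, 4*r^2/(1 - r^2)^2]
Non-zero Christoffel symbols (Γ^k_{ij} = Γ^k_{ji}):
Γ^r_{r r} = 2*r/(1 - r^2)
Γ^r_{θ θ} = (r^3 + r)/(r^2 - 1)
Γ^θ_{r θ} = (-r^2 - 1)/(r^3 - r)
R^r_{θ θ r} = ∂_θ Γ^r_{θ r} - ∂_r Γ^r_{θ θ} + Γ^r_{θ m} Γ^m_{θ r} - Γ^r_{r m} Γ^m_{θ θ}
  = (0) - ((r^4 - 4*r^2 - 1)/(r^2 - 1)^2) + (-(r^2 + 1)^2/(r^2 - 1)^2) - (-2*r^2*(r^2 + 1)/(r^2 - 1)^2) = 4*r^2/(r^2 - 1)^2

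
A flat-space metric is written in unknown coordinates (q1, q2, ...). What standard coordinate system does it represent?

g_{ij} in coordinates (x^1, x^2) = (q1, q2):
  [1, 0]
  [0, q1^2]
The line element ds^2 = dq1^2 + q1^2 dq2^2 is dr^2 + r^2 dθ^2 with q1 = r, q2 = θ.
polar coordinates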